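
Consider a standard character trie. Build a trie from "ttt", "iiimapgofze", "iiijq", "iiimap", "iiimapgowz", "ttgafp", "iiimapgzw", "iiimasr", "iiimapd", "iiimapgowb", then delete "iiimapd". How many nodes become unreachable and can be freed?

Walk "iiimapd" from the leaf back toward the root, removing each node that no remaining word uses.
The suffix "d" (1 node) is used only by "iiimapd"; the node for "iiimap" still has the child "g", so pruning stops there.
Nodes removed: 1

1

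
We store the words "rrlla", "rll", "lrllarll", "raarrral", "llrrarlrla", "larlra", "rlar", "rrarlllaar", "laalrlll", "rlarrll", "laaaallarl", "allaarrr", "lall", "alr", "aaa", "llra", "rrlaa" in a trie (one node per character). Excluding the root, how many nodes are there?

Insert word by word; a character creates a node only if that edge doesn't already exist:
  "rrlla" → 5 new (r, r, l, l, a)
  "rll" → prefix "r" already present; 2 new (l, l)
  "lrllarll" → 8 new (l, r, l, l, a, r, l, l)
  "raarrral" → prefix "r" already present; 7 new (a, a, r, r, r, a, l)
  "llrrarlrla" → prefix "l" already present; 9 new (l, r, r, a, r, l, r, l, a)
  "larlra" → prefix "l" already present; 5 new (a, r, l, r, a)
  "rlar" → prefix "rl" already present; 2 new (a, r)
  "rrarlllaar" → prefix "rr" already present; 8 new (a, r, l, l, l, a, a, r)
  "laalrlll" → prefix "la" already present; 6 new (a, l, r, l, l, l)
  "rlarrll" → prefix "rlar" already present; 3 new (r, l, l)
  "laaaallarl" → prefix "laa" already present; 7 new (a, a, l, l, a, r, l)
  "allaarrr" → 8 new (a, l, l, a, a, r, r, r)
  "lall" → prefix "la" already present; 2 new (l, l)
  "alr" → prefix "al" already present; 1 new (r)
  "aaa" → prefix "a" already present; 2 new (a, a)
  "llra" → prefix "llr" already present; 1 new (a)
  "rrlaa" → prefix "rrl" already present; 2 new (a, a)
Total nodes = 5 + 2 + 8 + 7 + 9 + 5 + 2 + 8 + 6 + 3 + 7 + 8 + 2 + 1 + 2 + 1 + 2 = 78

78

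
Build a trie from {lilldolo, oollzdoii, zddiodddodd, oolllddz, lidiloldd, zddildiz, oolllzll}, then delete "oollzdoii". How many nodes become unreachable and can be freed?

5

Walk "oollzdoii" from the leaf back toward the root, removing each node that no remaining word uses.
The suffix "zdoii" (5 nodes) is used only by "oollzdoii"; the node for "ooll" still has the child "l", so pruning stops there.
Nodes removed: 5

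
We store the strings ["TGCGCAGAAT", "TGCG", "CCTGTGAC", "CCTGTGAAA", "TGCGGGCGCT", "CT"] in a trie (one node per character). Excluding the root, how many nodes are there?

Insert word by word; a character creates a node only if that edge doesn't already exist:
  "TGCGCAGAAT" → 10 new (T, G, C, G, C, A, G, A, A, T)
  "TGCG" → prefix "TGCG" already present; 0 new (none)
  "CCTGTGAC" → 8 new (C, C, T, G, T, G, A, C)
  "CCTGTGAAA" → prefix "CCTGTGA" already present; 2 new (A, A)
  "TGCGGGCGCT" → prefix "TGCG" already present; 6 new (G, G, C, G, C, T)
  "CT" → prefix "C" already present; 1 new (T)
Total nodes = 10 + 0 + 8 + 2 + 6 + 1 = 27

27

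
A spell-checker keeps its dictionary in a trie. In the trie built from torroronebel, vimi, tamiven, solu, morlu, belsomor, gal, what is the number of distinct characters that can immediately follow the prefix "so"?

Follow the path "so" to its node, then look at its outgoing edges.
Distinct next characters after "so": l.
That node has 1 child edge.

1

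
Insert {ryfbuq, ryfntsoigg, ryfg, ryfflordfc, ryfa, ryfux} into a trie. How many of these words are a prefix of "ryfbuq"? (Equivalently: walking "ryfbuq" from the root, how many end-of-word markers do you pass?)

Check each prefix of "ryfbuq" against the stored set — each match is an end-marker on the path.
Prefixes of the query that are stored words: "ryfbuq"
Count: 1

1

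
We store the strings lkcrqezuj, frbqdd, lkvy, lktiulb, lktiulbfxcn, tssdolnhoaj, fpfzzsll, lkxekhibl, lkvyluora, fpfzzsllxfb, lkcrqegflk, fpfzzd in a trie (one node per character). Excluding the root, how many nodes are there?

64

Count nodes per top-level branch (shared prefixes stored once):
  'f'-branch (fpfzzd, fpfzzsll, fpfzzsllxfb, frbqdd): 17 nodes
  'l'-branch (lkcrqegflk, lkcrqezuj, lktiulb, lktiulbfxcn, lkvy, lkvyluora, lkxekhibl): 36 nodes
  't'-branch (tssdolnhoaj): 11 nodes
Sum: 64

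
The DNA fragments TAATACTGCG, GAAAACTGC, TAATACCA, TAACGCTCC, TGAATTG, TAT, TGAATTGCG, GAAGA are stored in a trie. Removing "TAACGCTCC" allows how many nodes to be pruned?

After clearing the end-marker at "TAACGCTCC", prune upward until reaching a node still needed by another word.
The suffix "CGCTCC" (6 nodes) is used only by "TAACGCTCC"; the node for "TAA" still has the child "T", so pruning stops there.
Nodes removed: 6

6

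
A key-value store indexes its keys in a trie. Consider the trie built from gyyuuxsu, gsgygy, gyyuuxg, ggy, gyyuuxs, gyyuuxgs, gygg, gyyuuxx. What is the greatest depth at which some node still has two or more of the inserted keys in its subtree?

Look for the deepest trie node that still has at least two words in its subtree.
e.g. "gyyuuxg" and "gyyuuxgs" share the prefix "gyyuuxg" of length 7; no pair shares a longer one.
Longest shared-prefix length: 7

7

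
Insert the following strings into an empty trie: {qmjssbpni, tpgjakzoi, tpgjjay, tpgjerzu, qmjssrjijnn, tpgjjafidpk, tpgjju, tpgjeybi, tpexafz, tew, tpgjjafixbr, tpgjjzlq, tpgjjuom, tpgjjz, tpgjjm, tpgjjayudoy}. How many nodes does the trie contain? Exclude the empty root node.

Trace insertions, counting only characters that open a new branch:
  "qmjssbpni" → 9 new (q, m, j, s, s, b, p, n, i)
  "tpgjakzoi" → 9 new (t, p, g, j, a, k, z, o, i)
  "tpgjjay" → prefix "tpgj" already present; 3 new (j, a, y)
  "tpgjerzu" → prefix "tpgj" already present; 4 new (e, r, z, u)
  "qmjssrjijnn" → prefix "qmjss" already present; 6 new (r, j, i, j, n, n)
  "tpgjjafidpk" → prefix "tpgjja" already present; 5 new (f, i, d, p, k)
  "tpgjju" → prefix "tpgjj" already present; 1 new (u)
  "tpgjeybi" → prefix "tpgje" already present; 3 new (y, b, i)
  "tpexafz" → prefix "tp" already present; 5 new (e, x, a, f, z)
  "tew" → prefix "t" already present; 2 new (e, w)
  "tpgjjafixbr" → prefix "tpgjjafi" already present; 3 new (x, b, r)
  "tpgjjzlq" → prefix "tpgjj" already present; 3 new (z, l, q)
  "tpgjjuom" → prefix "tpgjju" already present; 2 new (o, m)
  "tpgjjz" → prefix "tpgjjz" already present; 0 new (none)
  "tpgjjm" → prefix "tpgjj" already present; 1 new (m)
  "tpgjjayudoy" → prefix "tpgjjay" already present; 4 new (u, d, o, y)
Total nodes = 9 + 9 + 3 + 4 + 6 + 5 + 1 + 3 + 5 + 2 + 3 + 3 + 2 + 0 + 1 + 4 = 60

60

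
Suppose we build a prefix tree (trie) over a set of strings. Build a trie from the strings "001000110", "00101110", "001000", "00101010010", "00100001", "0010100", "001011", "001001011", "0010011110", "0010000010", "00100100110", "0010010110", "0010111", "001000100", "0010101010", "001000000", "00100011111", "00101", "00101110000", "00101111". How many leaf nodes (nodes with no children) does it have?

14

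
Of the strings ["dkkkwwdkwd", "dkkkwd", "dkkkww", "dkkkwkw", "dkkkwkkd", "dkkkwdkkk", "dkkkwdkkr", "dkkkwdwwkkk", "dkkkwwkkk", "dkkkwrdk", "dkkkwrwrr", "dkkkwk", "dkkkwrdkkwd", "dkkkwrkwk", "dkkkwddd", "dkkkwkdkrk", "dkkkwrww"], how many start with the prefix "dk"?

Filter for entries beginning with "dk":
Matches: "dkkkwd", "dkkkwddd", "dkkkwdkkk", "dkkkwdkkr", "dkkkwdwwkkk", "dkkkwk", "dkkkwkdkrk", "dkkkwkkd", "dkkkwkw", "dkkkwrdk", "dkkkwrdkkwd", "dkkkwrkwk", "dkkkwrwrr", "dkkkwrww", "dkkkww", "dkkkwwdkwd", "dkkkwwkkk"
Count: 17

17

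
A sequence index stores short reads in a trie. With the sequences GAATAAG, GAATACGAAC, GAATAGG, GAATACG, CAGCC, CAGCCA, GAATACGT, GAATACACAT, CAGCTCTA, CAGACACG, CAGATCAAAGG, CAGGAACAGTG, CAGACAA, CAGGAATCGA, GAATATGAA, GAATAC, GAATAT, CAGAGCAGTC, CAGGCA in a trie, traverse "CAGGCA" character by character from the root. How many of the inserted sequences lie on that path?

Traverse "CAGGCA" character by character; count nodes along the way that are marked as word ends.
Prefixes of the query that are stored words: "CAGGCA"
Count: 1

1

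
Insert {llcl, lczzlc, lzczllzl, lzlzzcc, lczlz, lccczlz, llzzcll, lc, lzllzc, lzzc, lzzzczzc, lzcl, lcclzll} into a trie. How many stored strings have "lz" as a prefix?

Filter for entries beginning with "lz":
Words under "lz": lzcl, lzczllzl, lzllzc, lzlzzcc, lzzc, lzzzczzc
Count: 6

6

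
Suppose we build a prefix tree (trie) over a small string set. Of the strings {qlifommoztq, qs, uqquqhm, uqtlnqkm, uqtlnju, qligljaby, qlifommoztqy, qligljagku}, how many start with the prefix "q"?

5

Traverse to the node for "q", then collect every word in that subtree.
Words under "q": qlifommoztq, qlifommoztqy, qligljaby, qligljagku, qs
Count: 5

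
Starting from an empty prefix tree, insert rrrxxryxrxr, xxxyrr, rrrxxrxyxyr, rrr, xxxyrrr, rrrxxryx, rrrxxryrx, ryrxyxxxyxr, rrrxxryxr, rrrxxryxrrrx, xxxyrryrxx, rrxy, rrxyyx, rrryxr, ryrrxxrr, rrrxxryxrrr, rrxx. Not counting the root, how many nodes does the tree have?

55

Trace insertions, counting only characters that open a new branch:
  "rrrxxryxrxr" → 11 new (r, r, r, x, x, r, y, x, r, x, r)
  "xxxyrr" → 6 new (x, x, x, y, r, r)
  "rrrxxrxyxyr" → prefix "rrrxxr" already present; 5 new (x, y, x, y, r)
  "rrr" → prefix "rrr" already present; 0 new (none)
  "xxxyrrr" → prefix "xxxyrr" already present; 1 new (r)
  "rrrxxryx" → prefix "rrrxxryx" already present; 0 new (none)
  "rrrxxryrx" → prefix "rrrxxry" already present; 2 new (r, x)
  "ryrxyxxxyxr" → prefix "r" already present; 10 new (y, r, x, y, x, x, x, y, x, r)
  "rrrxxryxr" → prefix "rrrxxryxr" already present; 0 new (none)
  "rrrxxryxrrrx" → prefix "rrrxxryxr" already present; 3 new (r, r, x)
  "xxxyrryrxx" → prefix "xxxyrr" already present; 4 new (y, r, x, x)
  "rrxy" → prefix "rr" already present; 2 new (x, y)
  "rrxyyx" → prefix "rrxy" already present; 2 new (y, x)
  "rrryxr" → prefix "rrr" already present; 3 new (y, x, r)
  "ryrrxxrr" → prefix "ryr" already present; 5 new (r, x, x, r, r)
  "rrrxxryxrrr" → prefix "rrrxxryxrrr" already present; 0 new (none)
  "rrxx" → prefix "rrx" already present; 1 new (x)
Total nodes = 11 + 6 + 5 + 0 + 1 + 0 + 2 + 10 + 0 + 3 + 4 + 2 + 2 + 3 + 5 + 0 + 1 = 55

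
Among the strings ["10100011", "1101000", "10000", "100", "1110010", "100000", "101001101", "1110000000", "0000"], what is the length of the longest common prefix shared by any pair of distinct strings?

5

Look for the deepest trie node that still has at least two words in its subtree.
e.g. "10000" and "100000" share the prefix "10000" of length 5; no pair shares a longer one.
Longest shared-prefix length: 5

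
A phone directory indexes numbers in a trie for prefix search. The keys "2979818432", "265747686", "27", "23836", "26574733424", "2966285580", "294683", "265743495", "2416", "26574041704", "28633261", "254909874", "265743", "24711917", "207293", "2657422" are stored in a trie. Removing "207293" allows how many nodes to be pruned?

A node on "207293"'s path can go only if nothing else ends at it or branches off below it.
The suffix "07293" (5 nodes) is used only by "207293"; the node for "2" still has the child "9", so pruning stops there.
Nodes removed: 5

5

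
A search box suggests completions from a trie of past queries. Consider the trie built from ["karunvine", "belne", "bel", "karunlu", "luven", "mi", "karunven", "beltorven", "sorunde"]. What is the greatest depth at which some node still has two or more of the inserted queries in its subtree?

6

Look for the deepest trie node that still has at least two words in its subtree.
"karunven" and "karunvine" agree on "karunv" (6 characters) before diverging; nothing deeper is shared.
Longest shared-prefix length: 6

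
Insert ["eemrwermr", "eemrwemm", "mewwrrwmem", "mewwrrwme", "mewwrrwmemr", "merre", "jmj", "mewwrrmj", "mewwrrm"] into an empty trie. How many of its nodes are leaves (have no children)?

6

Leaves are exactly the stored words that no other stored word extends.
Those words: "eemrwemm", "eemrwermr", "jmj", "merre", "mewwrrmj", "mewwrrwmemr"
Leaf count: 6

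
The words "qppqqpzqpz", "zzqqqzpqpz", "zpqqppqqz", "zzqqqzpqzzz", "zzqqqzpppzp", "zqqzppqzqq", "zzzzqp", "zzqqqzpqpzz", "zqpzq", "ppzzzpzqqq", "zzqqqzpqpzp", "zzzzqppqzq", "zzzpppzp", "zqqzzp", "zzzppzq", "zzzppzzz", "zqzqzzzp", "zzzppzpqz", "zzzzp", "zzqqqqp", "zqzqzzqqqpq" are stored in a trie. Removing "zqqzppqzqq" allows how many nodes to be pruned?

A node on "zqqzppqzqq"'s path can go only if nothing else ends at it or branches off below it.
The suffix "ppqzqq" (6 nodes) is used only by "zqqzppqzqq"; the node for "zqqz" still has the child "z", so pruning stops there.
Nodes removed: 6

6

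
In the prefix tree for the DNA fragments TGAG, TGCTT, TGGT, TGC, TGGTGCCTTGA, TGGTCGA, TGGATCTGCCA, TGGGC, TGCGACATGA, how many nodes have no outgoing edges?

7

A leaf is a node with no children — equivalently, the end of a word that is not a proper prefix of any other stored word.
Those words: "TGAG", "TGCGACATGA", "TGCTT", "TGGATCTGCCA", "TGGGC", "TGGTCGA", "TGGTGCCTTGA"
Leaf count: 7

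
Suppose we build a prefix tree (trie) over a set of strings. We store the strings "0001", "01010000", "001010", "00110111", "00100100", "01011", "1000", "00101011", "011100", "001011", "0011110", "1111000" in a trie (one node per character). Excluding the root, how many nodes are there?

45

For each word, the new-node count is its length minus the longest prefix already in the trie:
  "0001" → 4 new (0, 0, 0, 1)
  "01010000" → prefix "0" already present; 7 new (1, 0, 1, 0, 0, 0, 0)
  "001010" → prefix "00" already present; 4 new (1, 0, 1, 0)
  "00110111" → prefix "001" already present; 5 new (1, 0, 1, 1, 1)
  "00100100" → prefix "0010" already present; 4 new (0, 1, 0, 0)
  "01011" → prefix "0101" already present; 1 new (1)
  "1000" → 4 new (1, 0, 0, 0)
  "00101011" → prefix "001010" already present; 2 new (1, 1)
  "011100" → prefix "01" already present; 4 new (1, 1, 0, 0)
  "001011" → prefix "00101" already present; 1 new (1)
  "0011110" → prefix "0011" already present; 3 new (1, 1, 0)
  "1111000" → prefix "1" already present; 6 new (1, 1, 1, 0, 0, 0)
Total nodes = 4 + 7 + 4 + 5 + 4 + 1 + 4 + 2 + 4 + 1 + 3 + 6 = 45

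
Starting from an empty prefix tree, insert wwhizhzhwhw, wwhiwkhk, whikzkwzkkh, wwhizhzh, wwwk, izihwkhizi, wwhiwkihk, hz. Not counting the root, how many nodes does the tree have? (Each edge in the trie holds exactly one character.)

42

Count nodes per top-level branch (shared prefixes stored once):
  'h'-branch (hz): 2 nodes
  'i'-branch (izihwkhizi): 10 nodes
  'w'-branch (whikzkwzkkh, wwhiwkhk, wwhiwkihk, wwhizhzh, wwhizhzhwhw, wwwk): 30 nodes
Sum: 42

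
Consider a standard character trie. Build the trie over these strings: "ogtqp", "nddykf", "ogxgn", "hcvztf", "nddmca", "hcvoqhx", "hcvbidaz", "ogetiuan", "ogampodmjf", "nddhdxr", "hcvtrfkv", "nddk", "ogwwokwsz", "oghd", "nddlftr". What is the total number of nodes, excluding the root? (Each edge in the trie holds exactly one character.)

69

Insert word by word; a character creates a node only if that edge doesn't already exist:
  "ogtqp" → 5 new (o, g, t, q, p)
  "nddykf" → 6 new (n, d, d, y, k, f)
  "ogxgn" → prefix "og" already present; 3 new (x, g, n)
  "hcvztf" → 6 new (h, c, v, z, t, f)
  "nddmca" → prefix "ndd" already present; 3 new (m, c, a)
  "hcvoqhx" → prefix "hcv" already present; 4 new (o, q, h, x)
  "hcvbidaz" → prefix "hcv" already present; 5 new (b, i, d, a, z)
  "ogetiuan" → prefix "og" already present; 6 new (e, t, i, u, a, n)
  "ogampodmjf" → prefix "og" already present; 8 new (a, m, p, o, d, m, j, f)
  "nddhdxr" → prefix "ndd" already present; 4 new (h, d, x, r)
  "hcvtrfkv" → prefix "hcv" already present; 5 new (t, r, f, k, v)
  "nddk" → prefix "ndd" already present; 1 new (k)
  "ogwwokwsz" → prefix "og" already present; 7 new (w, w, o, k, w, s, z)
  "oghd" → prefix "og" already present; 2 new (h, d)
  "nddlftr" → prefix "ndd" already present; 4 new (l, f, t, r)
Total nodes = 5 + 6 + 3 + 6 + 3 + 4 + 5 + 6 + 8 + 4 + 5 + 1 + 7 + 2 + 4 = 69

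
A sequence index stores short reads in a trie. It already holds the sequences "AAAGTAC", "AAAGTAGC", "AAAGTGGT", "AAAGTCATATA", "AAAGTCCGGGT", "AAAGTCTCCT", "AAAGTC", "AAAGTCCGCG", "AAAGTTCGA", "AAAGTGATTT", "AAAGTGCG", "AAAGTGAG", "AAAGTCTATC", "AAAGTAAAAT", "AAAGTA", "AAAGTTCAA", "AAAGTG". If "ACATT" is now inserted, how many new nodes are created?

4

Walking "ACATT" from the root, the first 1 characters ("A") follow existing edges; "C" is the first miss.
Each of the 4 remaining characters creates one node.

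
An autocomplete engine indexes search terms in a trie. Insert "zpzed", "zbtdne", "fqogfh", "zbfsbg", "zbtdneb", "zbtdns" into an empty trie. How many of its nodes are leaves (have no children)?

5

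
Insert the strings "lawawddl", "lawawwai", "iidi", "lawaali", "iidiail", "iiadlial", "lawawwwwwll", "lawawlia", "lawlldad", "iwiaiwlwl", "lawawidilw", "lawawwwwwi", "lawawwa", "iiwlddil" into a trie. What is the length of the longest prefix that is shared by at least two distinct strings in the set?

Equivalently: take the maximum, over all pairs, of their longest common prefix length.
e.g. "lawawwwwwi" and "lawawwwwwll" share the prefix "lawawwwww" of length 9; no pair shares a longer one.
Longest shared-prefix length: 9

9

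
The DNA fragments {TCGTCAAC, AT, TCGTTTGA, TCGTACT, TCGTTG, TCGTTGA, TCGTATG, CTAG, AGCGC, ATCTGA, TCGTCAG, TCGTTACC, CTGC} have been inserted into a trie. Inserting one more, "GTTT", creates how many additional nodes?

Nothing in the trie begins with "G"; the whole of "GTTT" is new.
4 − 0 = 4 new nodes.

4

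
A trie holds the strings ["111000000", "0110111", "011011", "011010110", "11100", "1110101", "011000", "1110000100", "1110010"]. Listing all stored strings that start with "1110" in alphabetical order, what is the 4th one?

Filter for "1110…" and sort: "11100", "111000000", "1110000100", "1110010", "1110101"
The 4th is 1110010.

1110010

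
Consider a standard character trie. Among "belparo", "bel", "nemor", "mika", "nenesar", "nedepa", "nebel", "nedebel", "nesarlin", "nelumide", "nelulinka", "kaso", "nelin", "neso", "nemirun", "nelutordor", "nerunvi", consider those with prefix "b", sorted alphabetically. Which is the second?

DFS of the "b" subtree visits, in order: "bel", "belparo"
Position 2: belparo

belparo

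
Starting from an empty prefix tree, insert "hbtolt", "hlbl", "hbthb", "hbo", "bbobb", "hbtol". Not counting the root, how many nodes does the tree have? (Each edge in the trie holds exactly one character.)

17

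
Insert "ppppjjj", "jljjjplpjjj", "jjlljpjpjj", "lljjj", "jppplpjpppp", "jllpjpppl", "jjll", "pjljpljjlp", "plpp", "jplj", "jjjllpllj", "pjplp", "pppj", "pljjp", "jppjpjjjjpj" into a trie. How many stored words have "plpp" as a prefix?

Filter for entries beginning with "plpp":
Matches: "plpp"
Count: 1

1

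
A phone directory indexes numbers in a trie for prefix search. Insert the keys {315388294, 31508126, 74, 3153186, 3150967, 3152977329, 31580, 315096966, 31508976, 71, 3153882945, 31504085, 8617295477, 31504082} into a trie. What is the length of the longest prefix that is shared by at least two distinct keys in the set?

9

Look for the deepest trie node that still has at least two words in its subtree.
e.g. "315388294" and "3153882945" share the prefix "315388294" of length 9; no pair shares a longer one.
Longest shared-prefix length: 9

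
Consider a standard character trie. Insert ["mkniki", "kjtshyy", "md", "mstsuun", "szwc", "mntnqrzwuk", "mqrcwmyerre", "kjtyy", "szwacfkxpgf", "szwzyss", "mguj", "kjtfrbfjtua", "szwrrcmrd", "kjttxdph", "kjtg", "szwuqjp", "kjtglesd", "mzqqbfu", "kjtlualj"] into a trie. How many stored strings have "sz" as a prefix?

Walk to "sz"; the words in its subtree are exactly those with that prefix.
Matches: "szwacfkxpgf", "szwc", "szwrrcmrd", "szwuqjp", "szwzyss"
Count: 5

5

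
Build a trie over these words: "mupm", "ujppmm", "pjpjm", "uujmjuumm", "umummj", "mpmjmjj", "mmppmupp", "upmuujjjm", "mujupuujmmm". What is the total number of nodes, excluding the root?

Trace insertions, counting only characters that open a new branch:
  "mupm" → 4 new (m, u, p, m)
  "ujppmm" → 6 new (u, j, p, p, m, m)
  "pjpjm" → 5 new (p, j, p, j, m)
  "uujmjuumm" → prefix "u" already present; 8 new (u, j, m, j, u, u, m, m)
  "umummj" → prefix "u" already present; 5 new (m, u, m, m, j)
  "mpmjmjj" → prefix "m" already present; 6 new (p, m, j, m, j, j)
  "mmppmupp" → prefix "m" already present; 7 new (m, p, p, m, u, p, p)
  "upmuujjjm" → prefix "u" already present; 8 new (p, m, u, u, j, j, j, m)
  "mujupuujmmm" → prefix "mu" already present; 9 new (j, u, p, u, u, j, m, m, m)
Total nodes = 4 + 6 + 5 + 8 + 5 + 6 + 7 + 8 + 9 = 58

58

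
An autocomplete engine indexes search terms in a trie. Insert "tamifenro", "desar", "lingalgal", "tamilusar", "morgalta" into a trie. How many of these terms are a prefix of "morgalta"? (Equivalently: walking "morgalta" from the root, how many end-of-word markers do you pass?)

Check each prefix of "morgalta" against the stored set — each match is an end-marker on the path.
Prefixes of the query that are stored words: "morgalta"
Count: 1

1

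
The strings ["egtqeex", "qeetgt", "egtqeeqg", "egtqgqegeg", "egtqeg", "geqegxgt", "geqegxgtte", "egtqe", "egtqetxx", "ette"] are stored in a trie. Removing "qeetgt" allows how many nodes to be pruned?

A node on "qeetgt"'s path can go only if nothing else ends at it or branches off below it.
No other word shares any prefix with "qeetgt", so all 6 of its nodes go.
Nodes removed: 6

6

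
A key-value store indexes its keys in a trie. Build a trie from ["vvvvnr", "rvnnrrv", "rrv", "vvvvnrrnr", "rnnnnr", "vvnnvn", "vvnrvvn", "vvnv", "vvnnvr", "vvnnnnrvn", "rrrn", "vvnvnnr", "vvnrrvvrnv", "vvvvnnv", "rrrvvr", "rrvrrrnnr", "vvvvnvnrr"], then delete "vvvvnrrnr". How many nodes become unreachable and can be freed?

3

After clearing the end-marker at "vvvvnrrnr", prune upward until reaching a node still needed by another word.
The suffix "rnr" (3 nodes) is used only by "vvvvnrrnr"; "vvvvnr" is itself a stored word, so pruning stops there.
Nodes removed: 3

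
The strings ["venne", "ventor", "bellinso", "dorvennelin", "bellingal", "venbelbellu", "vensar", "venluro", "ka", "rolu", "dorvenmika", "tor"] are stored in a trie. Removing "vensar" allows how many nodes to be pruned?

3

A node on "vensar"'s path can go only if nothing else ends at it or branches off below it.
The suffix "sar" (3 nodes) is used only by "vensar"; the node for "ven" still has the child "n", so pruning stops there.
Nodes removed: 3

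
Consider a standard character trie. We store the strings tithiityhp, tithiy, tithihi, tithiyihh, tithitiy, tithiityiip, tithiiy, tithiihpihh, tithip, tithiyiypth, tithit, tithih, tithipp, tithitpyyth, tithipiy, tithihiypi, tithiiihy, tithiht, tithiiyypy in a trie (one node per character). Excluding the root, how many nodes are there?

Trace insertions, counting only characters that open a new branch:
  "tithiityhp" → 10 new (t, i, t, h, i, i, t, y, h, p)
  "tithiy" → prefix "tithi" already present; 1 new (y)
  "tithihi" → prefix "tithi" already present; 2 new (h, i)
  "tithiyihh" → prefix "tithiy" already present; 3 new (i, h, h)
  "tithitiy" → prefix "tithi" already present; 3 new (t, i, y)
  "tithiityiip" → prefix "tithiity" already present; 3 new (i, i, p)
  "tithiiy" → prefix "tithii" already present; 1 new (y)
  "tithiihpihh" → prefix "tithii" already present; 5 new (h, p, i, h, h)
  "tithip" → prefix "tithi" already present; 1 new (p)
  "tithiyiypth" → prefix "tithiyi" already present; 4 new (y, p, t, h)
  "tithit" → prefix "tithit" already present; 0 new (none)
  "tithih" → prefix "tithih" already present; 0 new (none)
  "tithipp" → prefix "tithip" already present; 1 new (p)
  "tithitpyyth" → prefix "tithit" already present; 5 new (p, y, y, t, h)
  "tithipiy" → prefix "tithip" already present; 2 new (i, y)
  "tithihiypi" → prefix "tithihi" already present; 3 new (y, p, i)
  "tithiiihy" → prefix "tithii" already present; 3 new (i, h, y)
  "tithiht" → prefix "tithih" already present; 1 new (t)
  "tithiiyypy" → prefix "tithiiy" already present; 3 new (y, p, y)
Total nodes = 10 + 1 + 2 + 3 + 3 + 3 + 1 + 5 + 1 + 4 + 0 + 0 + 1 + 5 + 2 + 3 + 3 + 1 + 3 = 51

51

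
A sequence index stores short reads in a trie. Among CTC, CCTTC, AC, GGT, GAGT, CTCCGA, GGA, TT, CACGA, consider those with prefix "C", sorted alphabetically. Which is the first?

CACGA

Words with prefix "C", in lexicographic order: "CACGA", "CCTTC", "CTC", "CTCCGA"
Position 1: CACGA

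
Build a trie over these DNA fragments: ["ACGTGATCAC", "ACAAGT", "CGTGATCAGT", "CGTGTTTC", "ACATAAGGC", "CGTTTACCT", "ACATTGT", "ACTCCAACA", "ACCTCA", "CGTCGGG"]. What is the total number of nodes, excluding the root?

58

For each word, the new-node count is its length minus the longest prefix already in the trie:
  "ACGTGATCAC" → 10 new (A, C, G, T, G, A, T, C, A, C)
  "ACAAGT" → prefix "AC" already present; 4 new (A, A, G, T)
  "CGTGATCAGT" → 10 new (C, G, T, G, A, T, C, A, G, T)
  "CGTGTTTC" → prefix "CGTG" already present; 4 new (T, T, T, C)
  "ACATAAGGC" → prefix "ACA" already present; 6 new (T, A, A, G, G, C)
  "CGTTTACCT" → prefix "CGT" already present; 6 new (T, T, A, C, C, T)
  "ACATTGT" → prefix "ACAT" already present; 3 new (T, G, T)
  "ACTCCAACA" → prefix "AC" already present; 7 new (T, C, C, A, A, C, A)
  "ACCTCA" → prefix "AC" already present; 4 new (C, T, C, A)
  "CGTCGGG" → prefix "CGT" already present; 4 new (C, G, G, G)
Total nodes = 10 + 4 + 10 + 4 + 6 + 6 + 3 + 7 + 4 + 4 = 58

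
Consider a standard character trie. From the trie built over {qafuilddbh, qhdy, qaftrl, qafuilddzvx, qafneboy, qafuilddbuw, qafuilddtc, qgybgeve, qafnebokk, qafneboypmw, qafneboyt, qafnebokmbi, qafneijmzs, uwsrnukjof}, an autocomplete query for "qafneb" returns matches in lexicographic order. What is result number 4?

Words with prefix "qafneb", in lexicographic order: "qafnebokk", "qafnebokmbi", "qafneboy", "qafneboypmw", "qafneboyt"
Position 4: qafneboypmw

qafneboypmw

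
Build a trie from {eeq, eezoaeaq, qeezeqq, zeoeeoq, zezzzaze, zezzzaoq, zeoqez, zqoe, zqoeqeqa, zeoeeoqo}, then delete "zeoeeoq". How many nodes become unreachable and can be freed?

After clearing the end-marker at "zeoeeoq", prune upward until reaching a node still needed by another word.
Every node on "zeoeeoq" is still needed (e.g. by "zeoeeoqo"), so nothing is freed.
Nodes removed: 0

0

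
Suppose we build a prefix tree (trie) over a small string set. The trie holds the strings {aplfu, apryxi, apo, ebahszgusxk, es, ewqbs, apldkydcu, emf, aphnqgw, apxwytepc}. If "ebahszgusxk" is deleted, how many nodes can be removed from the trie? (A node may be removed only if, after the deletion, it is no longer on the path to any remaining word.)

Walk "ebahszgusxk" from the leaf back toward the root, removing each node that no remaining word uses.
The suffix "bahszgusxk" (10 nodes) is used only by "ebahszgusxk"; the node for "e" still has the child "s", so pruning stops there.
Nodes removed: 10

10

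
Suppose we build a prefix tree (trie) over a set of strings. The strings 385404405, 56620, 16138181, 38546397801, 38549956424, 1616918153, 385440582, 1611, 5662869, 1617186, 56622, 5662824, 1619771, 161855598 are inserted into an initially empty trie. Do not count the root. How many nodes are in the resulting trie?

69

Count nodes per top-level branch (shared prefixes stored once):
  '1'-branch (1611, 16138181, 1616918153, 1617186, 161855598, 1619771): 30 nodes
  '3'-branch (385404405, 385440582, 38546397801, 38549956424): 28 nodes
  '5'-branch (56620, 56622, 5662824, 5662869): 11 nodes
Sum: 69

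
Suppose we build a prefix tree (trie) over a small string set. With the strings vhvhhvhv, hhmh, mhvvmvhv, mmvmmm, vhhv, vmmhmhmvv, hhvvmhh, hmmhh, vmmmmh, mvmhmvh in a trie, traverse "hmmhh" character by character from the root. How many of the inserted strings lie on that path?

Check each prefix of "hmmhh" against the stored set — each match is an end-marker on the path.
Prefixes of the query that are stored words: "hmmhh"
Count: 1

1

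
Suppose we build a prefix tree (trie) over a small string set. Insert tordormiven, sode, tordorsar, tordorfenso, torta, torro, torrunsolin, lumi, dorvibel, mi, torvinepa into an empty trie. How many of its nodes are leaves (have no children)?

Leaves are exactly the stored words that no other stored word extends.
Those words: "dorvibel", "lumi", "mi", "sode", "tordorfenso", "tordormiven", "tordorsar", "torro", "torrunsolin", "torta", "torvinepa"
Leaf count: 11

11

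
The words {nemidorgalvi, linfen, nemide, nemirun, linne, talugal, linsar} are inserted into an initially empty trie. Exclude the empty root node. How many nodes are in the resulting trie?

Trace insertions, counting only characters that open a new branch:
  "nemidorgalvi" → 12 new (n, e, m, i, d, o, r, g, a, l, v, i)
  "linfen" → 6 new (l, i, n, f, e, n)
  "nemide" → prefix "nemid" already present; 1 new (e)
  "nemirun" → prefix "nemi" already present; 3 new (r, u, n)
  "linne" → prefix "lin" already present; 2 new (n, e)
  "talugal" → 7 new (t, a, l, u, g, a, l)
  "linsar" → prefix "lin" already present; 3 new (s, a, r)
Total nodes = 12 + 6 + 1 + 3 + 2 + 7 + 3 = 34

34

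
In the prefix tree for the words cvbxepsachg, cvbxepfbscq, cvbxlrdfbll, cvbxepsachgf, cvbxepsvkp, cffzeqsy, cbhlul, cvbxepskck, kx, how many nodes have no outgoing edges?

A leaf is a node with no children — equivalently, the end of a word that is not a proper prefix of any other stored word.
Those words: "cbhlul", "cffzeqsy", "cvbxepfbscq", "cvbxepsachgf", "cvbxepskck", "cvbxepsvkp", "cvbxlrdfbll", "kx"
Leaf count: 8

8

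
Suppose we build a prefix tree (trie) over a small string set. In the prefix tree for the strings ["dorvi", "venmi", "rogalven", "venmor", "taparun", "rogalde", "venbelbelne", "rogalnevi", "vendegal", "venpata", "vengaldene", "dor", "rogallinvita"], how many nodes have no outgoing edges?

A leaf is a node with no children — equivalently, the end of a word that is not a proper prefix of any other stored word.
Those words: "dorvi", "rogalde", "rogallinvita", "rogalnevi", "rogalven", "taparun", "venbelbelne", "vendegal", "vengaldene", "venmi", "venmor", "venpata"
Leaf count: 12

12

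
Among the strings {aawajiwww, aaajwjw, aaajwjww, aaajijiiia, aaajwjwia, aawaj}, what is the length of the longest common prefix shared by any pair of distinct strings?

Equivalently: take the maximum, over all pairs, of their longest common prefix length.
"aaajwjw" and "aaajwjwia" agree on "aaajwjw" (7 characters) before diverging; nothing deeper is shared.
Longest shared-prefix length: 7

7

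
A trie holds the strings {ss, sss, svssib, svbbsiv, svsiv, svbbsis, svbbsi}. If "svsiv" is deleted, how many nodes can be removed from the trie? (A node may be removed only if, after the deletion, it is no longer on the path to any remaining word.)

2

Walk "svsiv" from the leaf back toward the root, removing each node that no remaining word uses.
The suffix "iv" (2 nodes) is used only by "svsiv"; the node for "svs" still has the child "s", so pruning stops there.
Nodes removed: 2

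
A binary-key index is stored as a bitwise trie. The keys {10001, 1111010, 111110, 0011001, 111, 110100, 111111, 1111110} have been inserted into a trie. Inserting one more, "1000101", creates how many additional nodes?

2

"10001" is already a path in the trie; the remaining "01" must be added.
New nodes needed: |"1000101"| − 5 = 7 − 5 = 2.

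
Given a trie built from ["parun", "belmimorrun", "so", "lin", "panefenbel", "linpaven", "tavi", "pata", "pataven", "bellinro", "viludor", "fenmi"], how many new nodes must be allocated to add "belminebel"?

Walking "belminebel" from the root, the first 5 characters ("belmi") follow existing edges; "n" is the first miss.
Each of the 5 remaining characters creates one node.

5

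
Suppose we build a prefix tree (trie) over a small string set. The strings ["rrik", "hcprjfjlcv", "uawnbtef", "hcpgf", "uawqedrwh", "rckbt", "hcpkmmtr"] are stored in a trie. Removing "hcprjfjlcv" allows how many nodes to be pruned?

7

A node on "hcprjfjlcv"'s path can go only if nothing else ends at it or branches off below it.
The suffix "rjfjlcv" (7 nodes) is used only by "hcprjfjlcv"; the node for "hcp" still has the child "g", so pruning stops there.
Nodes removed: 7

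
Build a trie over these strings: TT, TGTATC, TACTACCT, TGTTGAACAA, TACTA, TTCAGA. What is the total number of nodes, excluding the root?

25

Trace insertions, counting only characters that open a new branch:
  "TT" → 2 new (T, T)
  "TGTATC" → prefix "T" already present; 5 new (G, T, A, T, C)
  "TACTACCT" → prefix "T" already present; 7 new (A, C, T, A, C, C, T)
  "TGTTGAACAA" → prefix "TGT" already present; 7 new (T, G, A, A, C, A, A)
  "TACTA" → prefix "TACTA" already present; 0 new (none)
  "TTCAGA" → prefix "TT" already present; 4 new (C, A, G, A)
Total nodes = 2 + 5 + 7 + 7 + 0 + 4 = 25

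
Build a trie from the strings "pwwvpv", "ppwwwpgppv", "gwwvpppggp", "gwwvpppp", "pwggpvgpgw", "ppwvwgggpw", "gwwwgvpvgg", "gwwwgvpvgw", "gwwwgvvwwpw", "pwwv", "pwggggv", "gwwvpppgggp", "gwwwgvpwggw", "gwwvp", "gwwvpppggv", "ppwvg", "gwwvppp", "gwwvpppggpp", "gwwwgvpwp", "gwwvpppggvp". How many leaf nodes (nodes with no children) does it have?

Leaves are exactly the stored words that no other stored word extends.
Those words: "gwwvpppgggp", "gwwvpppggpp", "gwwvpppggvp", "gwwvpppp", "gwwwgvpvgg", "gwwwgvpvgw", "gwwwgvpwggw", "gwwwgvpwp", "gwwwgvvwwpw", "ppwvg", "ppwvwgggpw", "ppwwwpgppv", "pwggggv", "pwggpvgpgw", "pwwvpv"
Leaf count: 15

15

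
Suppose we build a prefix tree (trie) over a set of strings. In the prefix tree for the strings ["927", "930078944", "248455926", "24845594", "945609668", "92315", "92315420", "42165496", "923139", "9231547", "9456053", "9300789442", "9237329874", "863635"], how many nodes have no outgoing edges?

Leaves are exactly the stored words that no other stored word extends.
Those words: "248455926", "24845594", "42165496", "863635", "923139", "92315420", "9231547", "9237329874", "927", "9300789442", "9456053", "945609668"
Leaf count: 12

12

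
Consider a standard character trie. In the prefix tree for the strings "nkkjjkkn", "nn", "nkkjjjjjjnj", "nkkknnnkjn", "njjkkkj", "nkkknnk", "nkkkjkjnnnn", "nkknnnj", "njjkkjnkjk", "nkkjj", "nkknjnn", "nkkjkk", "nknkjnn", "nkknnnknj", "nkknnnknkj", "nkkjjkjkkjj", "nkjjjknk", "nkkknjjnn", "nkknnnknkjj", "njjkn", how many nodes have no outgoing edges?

18

Leaves are exactly the stored words that no other stored word extends.
Those words: "njjkkjnkjk", "njjkkkj", "njjkn", "nkjjjknk", "nkkjjjjjjnj", "nkkjjkjkkjj", "nkkjjkkn", "nkkjkk", "nkkkjkjnnnn", "nkkknjjnn", "nkkknnk", "nkkknnnkjn", "nkknjnn", "nkknnnj", "nkknnnknj", "nkknnnknkjj", "nknkjnn", "nn"
Leaf count: 18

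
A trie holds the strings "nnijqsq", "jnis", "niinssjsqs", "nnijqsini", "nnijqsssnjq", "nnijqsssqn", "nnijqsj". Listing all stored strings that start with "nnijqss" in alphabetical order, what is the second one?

nnijqsssqn

DFS of the "nnijqss" subtree visits, in order: "nnijqsssnjq", "nnijqsssqn"
The 2nd is nnijqsssqn.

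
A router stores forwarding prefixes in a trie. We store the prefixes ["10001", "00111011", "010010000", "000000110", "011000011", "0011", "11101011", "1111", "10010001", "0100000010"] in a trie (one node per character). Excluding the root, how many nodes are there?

54

For each word, the new-node count is its length minus the longest prefix already in the trie:
  "10001" → 5 new (1, 0, 0, 0, 1)
  "00111011" → 8 new (0, 0, 1, 1, 1, 0, 1, 1)
  "010010000" → prefix "0" already present; 8 new (1, 0, 0, 1, 0, 0, 0, 0)
  "000000110" → prefix "00" already present; 7 new (0, 0, 0, 0, 1, 1, 0)
  "011000011" → prefix "01" already present; 7 new (1, 0, 0, 0, 0, 1, 1)
  "0011" → prefix "0011" already present; 0 new (none)
  "11101011" → prefix "1" already present; 7 new (1, 1, 0, 1, 0, 1, 1)
  "1111" → prefix "111" already present; 1 new (1)
  "10010001" → prefix "100" already present; 5 new (1, 0, 0, 0, 1)
  "0100000010" → prefix "0100" already present; 6 new (0, 0, 0, 0, 1, 0)
Total nodes = 5 + 8 + 8 + 7 + 7 + 0 + 7 + 1 + 5 + 6 = 54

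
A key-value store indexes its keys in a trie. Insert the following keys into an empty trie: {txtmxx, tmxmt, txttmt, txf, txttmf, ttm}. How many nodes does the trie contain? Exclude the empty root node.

17

Insert word by word; a character creates a node only if that edge doesn't already exist:
  "txtmxx" → 6 new (t, x, t, m, x, x)
  "tmxmt" → prefix "t" already present; 4 new (m, x, m, t)
  "txttmt" → prefix "txt" already present; 3 new (t, m, t)
  "txf" → prefix "tx" already present; 1 new (f)
  "txttmf" → prefix "txttm" already present; 1 new (f)
  "ttm" → prefix "t" already present; 2 new (t, m)
Total nodes = 6 + 4 + 3 + 1 + 1 + 2 = 17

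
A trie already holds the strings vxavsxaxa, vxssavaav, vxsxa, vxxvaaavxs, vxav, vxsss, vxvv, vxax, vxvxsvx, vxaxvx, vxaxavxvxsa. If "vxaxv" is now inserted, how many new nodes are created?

"vxaxv" is already a full path in the trie; only an end-marker is added.
No new nodes are needed: 0.

0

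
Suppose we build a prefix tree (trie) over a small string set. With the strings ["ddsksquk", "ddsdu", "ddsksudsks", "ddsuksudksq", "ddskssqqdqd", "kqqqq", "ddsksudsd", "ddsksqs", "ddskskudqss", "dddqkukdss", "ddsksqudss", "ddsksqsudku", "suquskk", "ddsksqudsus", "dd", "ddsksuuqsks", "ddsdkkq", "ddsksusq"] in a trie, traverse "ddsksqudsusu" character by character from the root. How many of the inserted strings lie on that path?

2

Walk "ddsksqudsusu" from the root; an end-of-word marker is hit whenever a stored word is a prefix of "ddsksqudsusu".
Prefixes of the query that are stored words: "dd", "ddsksqudsus"
Count: 2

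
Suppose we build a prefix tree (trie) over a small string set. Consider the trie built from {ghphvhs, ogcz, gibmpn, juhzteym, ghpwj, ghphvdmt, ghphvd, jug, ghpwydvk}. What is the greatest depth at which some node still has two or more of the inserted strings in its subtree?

6

Equivalently: take the maximum, over all pairs, of their longest common prefix length.
"ghphvd" and "ghphvdmt" agree on "ghphvd" (6 characters) before diverging; nothing deeper is shared.
Longest shared-prefix length: 6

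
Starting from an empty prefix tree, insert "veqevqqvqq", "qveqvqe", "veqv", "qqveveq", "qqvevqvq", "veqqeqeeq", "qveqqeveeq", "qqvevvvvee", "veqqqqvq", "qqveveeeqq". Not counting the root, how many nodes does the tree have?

52

Trace insertions, counting only characters that open a new branch:
  "veqevqqvqq" → 10 new (v, e, q, e, v, q, q, v, q, q)
  "qveqvqe" → 7 new (q, v, e, q, v, q, e)
  "veqv" → prefix "veq" already present; 1 new (v)
  "qqveveq" → prefix "q" already present; 6 new (q, v, e, v, e, q)
  "qqvevqvq" → prefix "qqvev" already present; 3 new (q, v, q)
  "veqqeqeeq" → prefix "veq" already present; 6 new (q, e, q, e, e, q)
  "qveqqeveeq" → prefix "qveq" already present; 6 new (q, e, v, e, e, q)
  "qqvevvvvee" → prefix "qqvev" already present; 5 new (v, v, v, e, e)
  "veqqqqvq" → prefix "veqq" already present; 4 new (q, q, v, q)
  "qqveveeeqq" → prefix "qqveve" already present; 4 new (e, e, q, q)
Total nodes = 10 + 7 + 1 + 6 + 3 + 6 + 6 + 5 + 4 + 4 = 52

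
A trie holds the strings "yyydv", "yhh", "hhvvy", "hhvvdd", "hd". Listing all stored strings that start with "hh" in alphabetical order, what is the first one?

Words with prefix "hh", in lexicographic order: "hhvvdd", "hhvvy"
The 1st is hhvvdd.

hhvvdd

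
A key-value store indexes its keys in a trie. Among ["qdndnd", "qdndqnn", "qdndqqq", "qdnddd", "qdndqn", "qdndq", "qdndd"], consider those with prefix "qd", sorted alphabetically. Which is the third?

Filter for "qd…" and sort: "qdndd", "qdnddd", "qdndnd", "qdndq", "qdndqn", "qdndqnn", "qdndqqq"
Position 3: qdndnd

qdndnd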